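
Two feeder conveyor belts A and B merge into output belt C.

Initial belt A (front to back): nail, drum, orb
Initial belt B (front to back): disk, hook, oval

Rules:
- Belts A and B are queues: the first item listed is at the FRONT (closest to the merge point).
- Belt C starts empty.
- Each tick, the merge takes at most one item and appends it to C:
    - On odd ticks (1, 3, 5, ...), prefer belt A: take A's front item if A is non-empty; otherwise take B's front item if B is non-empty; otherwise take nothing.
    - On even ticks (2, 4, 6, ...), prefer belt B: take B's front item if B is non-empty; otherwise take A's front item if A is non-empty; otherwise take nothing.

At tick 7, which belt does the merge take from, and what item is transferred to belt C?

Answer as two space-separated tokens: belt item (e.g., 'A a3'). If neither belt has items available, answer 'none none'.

Answer: none none

Derivation:
Tick 1: prefer A, take nail from A; A=[drum,orb] B=[disk,hook,oval] C=[nail]
Tick 2: prefer B, take disk from B; A=[drum,orb] B=[hook,oval] C=[nail,disk]
Tick 3: prefer A, take drum from A; A=[orb] B=[hook,oval] C=[nail,disk,drum]
Tick 4: prefer B, take hook from B; A=[orb] B=[oval] C=[nail,disk,drum,hook]
Tick 5: prefer A, take orb from A; A=[-] B=[oval] C=[nail,disk,drum,hook,orb]
Tick 6: prefer B, take oval from B; A=[-] B=[-] C=[nail,disk,drum,hook,orb,oval]
Tick 7: prefer A, both empty, nothing taken; A=[-] B=[-] C=[nail,disk,drum,hook,orb,oval]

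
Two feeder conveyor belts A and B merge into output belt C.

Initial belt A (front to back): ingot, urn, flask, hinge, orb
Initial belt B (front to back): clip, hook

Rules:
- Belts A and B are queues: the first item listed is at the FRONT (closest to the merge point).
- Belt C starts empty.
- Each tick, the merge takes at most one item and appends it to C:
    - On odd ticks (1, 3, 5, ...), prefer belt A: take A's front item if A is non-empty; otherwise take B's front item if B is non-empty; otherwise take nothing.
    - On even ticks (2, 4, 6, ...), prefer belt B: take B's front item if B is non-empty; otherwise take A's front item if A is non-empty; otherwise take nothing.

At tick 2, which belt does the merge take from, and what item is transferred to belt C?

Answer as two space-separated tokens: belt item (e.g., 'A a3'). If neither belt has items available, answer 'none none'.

Answer: B clip

Derivation:
Tick 1: prefer A, take ingot from A; A=[urn,flask,hinge,orb] B=[clip,hook] C=[ingot]
Tick 2: prefer B, take clip from B; A=[urn,flask,hinge,orb] B=[hook] C=[ingot,clip]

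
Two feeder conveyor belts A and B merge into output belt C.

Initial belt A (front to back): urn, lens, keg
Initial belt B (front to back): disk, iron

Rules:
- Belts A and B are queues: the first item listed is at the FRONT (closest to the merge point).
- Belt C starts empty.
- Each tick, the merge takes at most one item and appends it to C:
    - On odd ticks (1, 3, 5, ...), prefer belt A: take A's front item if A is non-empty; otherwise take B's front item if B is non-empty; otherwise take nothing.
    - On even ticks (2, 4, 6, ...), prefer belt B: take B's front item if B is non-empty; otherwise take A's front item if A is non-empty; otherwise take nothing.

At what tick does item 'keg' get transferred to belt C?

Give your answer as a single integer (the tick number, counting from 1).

Answer: 5

Derivation:
Tick 1: prefer A, take urn from A; A=[lens,keg] B=[disk,iron] C=[urn]
Tick 2: prefer B, take disk from B; A=[lens,keg] B=[iron] C=[urn,disk]
Tick 3: prefer A, take lens from A; A=[keg] B=[iron] C=[urn,disk,lens]
Tick 4: prefer B, take iron from B; A=[keg] B=[-] C=[urn,disk,lens,iron]
Tick 5: prefer A, take keg from A; A=[-] B=[-] C=[urn,disk,lens,iron,keg]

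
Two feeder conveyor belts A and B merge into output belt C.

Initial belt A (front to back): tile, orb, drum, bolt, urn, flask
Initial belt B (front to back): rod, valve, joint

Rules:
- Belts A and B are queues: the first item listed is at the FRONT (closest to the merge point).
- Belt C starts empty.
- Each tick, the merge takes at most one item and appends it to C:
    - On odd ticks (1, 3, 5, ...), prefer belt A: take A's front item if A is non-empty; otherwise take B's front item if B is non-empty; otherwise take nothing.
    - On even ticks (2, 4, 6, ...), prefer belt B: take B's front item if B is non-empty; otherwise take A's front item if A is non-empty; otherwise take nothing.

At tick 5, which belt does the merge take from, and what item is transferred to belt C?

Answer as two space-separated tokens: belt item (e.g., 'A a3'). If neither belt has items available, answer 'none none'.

Answer: A drum

Derivation:
Tick 1: prefer A, take tile from A; A=[orb,drum,bolt,urn,flask] B=[rod,valve,joint] C=[tile]
Tick 2: prefer B, take rod from B; A=[orb,drum,bolt,urn,flask] B=[valve,joint] C=[tile,rod]
Tick 3: prefer A, take orb from A; A=[drum,bolt,urn,flask] B=[valve,joint] C=[tile,rod,orb]
Tick 4: prefer B, take valve from B; A=[drum,bolt,urn,flask] B=[joint] C=[tile,rod,orb,valve]
Tick 5: prefer A, take drum from A; A=[bolt,urn,flask] B=[joint] C=[tile,rod,orb,valve,drum]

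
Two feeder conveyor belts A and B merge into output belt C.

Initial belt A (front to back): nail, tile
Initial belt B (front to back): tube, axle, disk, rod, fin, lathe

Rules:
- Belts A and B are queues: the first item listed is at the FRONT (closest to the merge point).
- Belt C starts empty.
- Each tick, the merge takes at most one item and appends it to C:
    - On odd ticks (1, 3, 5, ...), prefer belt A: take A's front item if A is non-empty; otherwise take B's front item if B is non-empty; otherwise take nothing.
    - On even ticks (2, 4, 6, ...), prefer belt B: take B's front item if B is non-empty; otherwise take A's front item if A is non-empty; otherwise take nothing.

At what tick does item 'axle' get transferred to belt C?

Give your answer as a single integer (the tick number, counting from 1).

Answer: 4

Derivation:
Tick 1: prefer A, take nail from A; A=[tile] B=[tube,axle,disk,rod,fin,lathe] C=[nail]
Tick 2: prefer B, take tube from B; A=[tile] B=[axle,disk,rod,fin,lathe] C=[nail,tube]
Tick 3: prefer A, take tile from A; A=[-] B=[axle,disk,rod,fin,lathe] C=[nail,tube,tile]
Tick 4: prefer B, take axle from B; A=[-] B=[disk,rod,fin,lathe] C=[nail,tube,tile,axle]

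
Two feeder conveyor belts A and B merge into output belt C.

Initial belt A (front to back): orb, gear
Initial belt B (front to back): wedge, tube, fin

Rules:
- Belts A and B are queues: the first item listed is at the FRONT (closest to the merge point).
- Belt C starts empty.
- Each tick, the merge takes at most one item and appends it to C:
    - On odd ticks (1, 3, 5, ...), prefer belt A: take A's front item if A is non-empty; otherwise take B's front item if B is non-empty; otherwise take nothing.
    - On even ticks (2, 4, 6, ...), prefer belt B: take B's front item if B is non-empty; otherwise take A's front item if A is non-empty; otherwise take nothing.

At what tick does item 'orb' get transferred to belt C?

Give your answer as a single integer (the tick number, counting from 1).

Tick 1: prefer A, take orb from A; A=[gear] B=[wedge,tube,fin] C=[orb]

Answer: 1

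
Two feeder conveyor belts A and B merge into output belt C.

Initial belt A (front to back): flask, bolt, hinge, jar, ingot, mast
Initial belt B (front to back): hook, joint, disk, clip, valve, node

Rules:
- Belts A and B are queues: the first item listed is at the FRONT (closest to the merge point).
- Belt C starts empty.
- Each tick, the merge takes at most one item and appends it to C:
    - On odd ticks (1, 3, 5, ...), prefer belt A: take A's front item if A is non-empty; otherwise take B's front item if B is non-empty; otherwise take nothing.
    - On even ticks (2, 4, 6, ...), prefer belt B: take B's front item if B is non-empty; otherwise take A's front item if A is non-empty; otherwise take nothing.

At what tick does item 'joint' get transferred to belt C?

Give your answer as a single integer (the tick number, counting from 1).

Answer: 4

Derivation:
Tick 1: prefer A, take flask from A; A=[bolt,hinge,jar,ingot,mast] B=[hook,joint,disk,clip,valve,node] C=[flask]
Tick 2: prefer B, take hook from B; A=[bolt,hinge,jar,ingot,mast] B=[joint,disk,clip,valve,node] C=[flask,hook]
Tick 3: prefer A, take bolt from A; A=[hinge,jar,ingot,mast] B=[joint,disk,clip,valve,node] C=[flask,hook,bolt]
Tick 4: prefer B, take joint from B; A=[hinge,jar,ingot,mast] B=[disk,clip,valve,node] C=[flask,hook,bolt,joint]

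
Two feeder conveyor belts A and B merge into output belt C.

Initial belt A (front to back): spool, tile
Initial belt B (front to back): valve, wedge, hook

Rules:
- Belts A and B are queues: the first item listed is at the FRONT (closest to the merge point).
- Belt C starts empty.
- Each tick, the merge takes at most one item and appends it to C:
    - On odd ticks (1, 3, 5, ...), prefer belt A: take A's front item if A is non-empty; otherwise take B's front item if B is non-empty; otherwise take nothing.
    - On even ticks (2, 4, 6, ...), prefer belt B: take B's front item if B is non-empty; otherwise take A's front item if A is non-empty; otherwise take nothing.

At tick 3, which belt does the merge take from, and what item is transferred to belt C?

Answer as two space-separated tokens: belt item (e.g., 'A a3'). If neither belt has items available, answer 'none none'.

Tick 1: prefer A, take spool from A; A=[tile] B=[valve,wedge,hook] C=[spool]
Tick 2: prefer B, take valve from B; A=[tile] B=[wedge,hook] C=[spool,valve]
Tick 3: prefer A, take tile from A; A=[-] B=[wedge,hook] C=[spool,valve,tile]

Answer: A tile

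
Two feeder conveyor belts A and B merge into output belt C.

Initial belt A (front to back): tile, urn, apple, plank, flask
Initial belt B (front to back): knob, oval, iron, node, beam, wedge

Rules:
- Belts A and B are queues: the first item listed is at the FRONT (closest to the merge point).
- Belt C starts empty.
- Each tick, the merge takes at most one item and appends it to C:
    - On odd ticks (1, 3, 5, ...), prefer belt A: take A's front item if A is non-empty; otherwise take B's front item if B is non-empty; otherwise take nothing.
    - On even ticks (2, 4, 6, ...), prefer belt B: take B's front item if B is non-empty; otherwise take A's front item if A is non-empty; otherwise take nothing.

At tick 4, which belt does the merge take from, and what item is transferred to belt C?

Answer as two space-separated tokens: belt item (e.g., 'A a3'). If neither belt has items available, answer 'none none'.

Tick 1: prefer A, take tile from A; A=[urn,apple,plank,flask] B=[knob,oval,iron,node,beam,wedge] C=[tile]
Tick 2: prefer B, take knob from B; A=[urn,apple,plank,flask] B=[oval,iron,node,beam,wedge] C=[tile,knob]
Tick 3: prefer A, take urn from A; A=[apple,plank,flask] B=[oval,iron,node,beam,wedge] C=[tile,knob,urn]
Tick 4: prefer B, take oval from B; A=[apple,plank,flask] B=[iron,node,beam,wedge] C=[tile,knob,urn,oval]

Answer: B oval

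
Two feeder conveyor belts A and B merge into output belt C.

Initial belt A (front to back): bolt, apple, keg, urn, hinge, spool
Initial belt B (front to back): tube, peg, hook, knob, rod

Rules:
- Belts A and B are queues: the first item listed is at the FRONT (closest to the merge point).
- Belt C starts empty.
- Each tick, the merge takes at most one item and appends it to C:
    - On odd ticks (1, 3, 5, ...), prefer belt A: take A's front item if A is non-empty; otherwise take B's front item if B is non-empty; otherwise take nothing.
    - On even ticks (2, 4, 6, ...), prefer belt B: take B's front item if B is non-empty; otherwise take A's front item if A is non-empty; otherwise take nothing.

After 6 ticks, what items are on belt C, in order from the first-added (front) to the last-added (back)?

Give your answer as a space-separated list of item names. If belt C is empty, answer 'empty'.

Answer: bolt tube apple peg keg hook

Derivation:
Tick 1: prefer A, take bolt from A; A=[apple,keg,urn,hinge,spool] B=[tube,peg,hook,knob,rod] C=[bolt]
Tick 2: prefer B, take tube from B; A=[apple,keg,urn,hinge,spool] B=[peg,hook,knob,rod] C=[bolt,tube]
Tick 3: prefer A, take apple from A; A=[keg,urn,hinge,spool] B=[peg,hook,knob,rod] C=[bolt,tube,apple]
Tick 4: prefer B, take peg from B; A=[keg,urn,hinge,spool] B=[hook,knob,rod] C=[bolt,tube,apple,peg]
Tick 5: prefer A, take keg from A; A=[urn,hinge,spool] B=[hook,knob,rod] C=[bolt,tube,apple,peg,keg]
Tick 6: prefer B, take hook from B; A=[urn,hinge,spool] B=[knob,rod] C=[bolt,tube,apple,peg,keg,hook]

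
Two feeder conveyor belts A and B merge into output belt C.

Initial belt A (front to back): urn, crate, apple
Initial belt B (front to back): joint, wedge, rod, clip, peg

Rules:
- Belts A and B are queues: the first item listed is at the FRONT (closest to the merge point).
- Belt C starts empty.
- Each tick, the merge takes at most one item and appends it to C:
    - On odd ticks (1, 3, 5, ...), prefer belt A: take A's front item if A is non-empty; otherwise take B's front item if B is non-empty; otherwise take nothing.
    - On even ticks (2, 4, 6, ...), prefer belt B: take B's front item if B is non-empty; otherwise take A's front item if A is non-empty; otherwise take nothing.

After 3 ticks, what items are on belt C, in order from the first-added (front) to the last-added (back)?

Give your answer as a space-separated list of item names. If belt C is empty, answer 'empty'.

Answer: urn joint crate

Derivation:
Tick 1: prefer A, take urn from A; A=[crate,apple] B=[joint,wedge,rod,clip,peg] C=[urn]
Tick 2: prefer B, take joint from B; A=[crate,apple] B=[wedge,rod,clip,peg] C=[urn,joint]
Tick 3: prefer A, take crate from A; A=[apple] B=[wedge,rod,clip,peg] C=[urn,joint,crate]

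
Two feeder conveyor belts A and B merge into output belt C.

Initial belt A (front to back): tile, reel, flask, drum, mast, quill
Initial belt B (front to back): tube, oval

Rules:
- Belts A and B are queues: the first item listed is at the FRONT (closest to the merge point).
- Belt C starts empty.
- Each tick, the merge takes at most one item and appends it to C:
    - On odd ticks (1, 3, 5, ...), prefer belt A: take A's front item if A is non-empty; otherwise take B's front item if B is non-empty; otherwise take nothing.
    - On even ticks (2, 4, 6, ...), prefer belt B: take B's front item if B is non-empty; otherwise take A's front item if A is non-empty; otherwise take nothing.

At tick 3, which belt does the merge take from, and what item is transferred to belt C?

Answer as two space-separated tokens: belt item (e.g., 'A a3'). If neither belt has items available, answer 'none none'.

Tick 1: prefer A, take tile from A; A=[reel,flask,drum,mast,quill] B=[tube,oval] C=[tile]
Tick 2: prefer B, take tube from B; A=[reel,flask,drum,mast,quill] B=[oval] C=[tile,tube]
Tick 3: prefer A, take reel from A; A=[flask,drum,mast,quill] B=[oval] C=[tile,tube,reel]

Answer: A reel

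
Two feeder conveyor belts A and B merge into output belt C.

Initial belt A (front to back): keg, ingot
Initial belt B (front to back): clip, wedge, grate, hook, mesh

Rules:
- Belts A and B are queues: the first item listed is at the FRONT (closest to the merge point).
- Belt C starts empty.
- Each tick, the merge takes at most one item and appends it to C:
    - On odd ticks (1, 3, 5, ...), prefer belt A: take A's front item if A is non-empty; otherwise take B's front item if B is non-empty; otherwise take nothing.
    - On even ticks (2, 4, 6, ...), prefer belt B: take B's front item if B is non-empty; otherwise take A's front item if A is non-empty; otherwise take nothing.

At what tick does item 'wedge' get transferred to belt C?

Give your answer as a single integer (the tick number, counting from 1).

Tick 1: prefer A, take keg from A; A=[ingot] B=[clip,wedge,grate,hook,mesh] C=[keg]
Tick 2: prefer B, take clip from B; A=[ingot] B=[wedge,grate,hook,mesh] C=[keg,clip]
Tick 3: prefer A, take ingot from A; A=[-] B=[wedge,grate,hook,mesh] C=[keg,clip,ingot]
Tick 4: prefer B, take wedge from B; A=[-] B=[grate,hook,mesh] C=[keg,clip,ingot,wedge]

Answer: 4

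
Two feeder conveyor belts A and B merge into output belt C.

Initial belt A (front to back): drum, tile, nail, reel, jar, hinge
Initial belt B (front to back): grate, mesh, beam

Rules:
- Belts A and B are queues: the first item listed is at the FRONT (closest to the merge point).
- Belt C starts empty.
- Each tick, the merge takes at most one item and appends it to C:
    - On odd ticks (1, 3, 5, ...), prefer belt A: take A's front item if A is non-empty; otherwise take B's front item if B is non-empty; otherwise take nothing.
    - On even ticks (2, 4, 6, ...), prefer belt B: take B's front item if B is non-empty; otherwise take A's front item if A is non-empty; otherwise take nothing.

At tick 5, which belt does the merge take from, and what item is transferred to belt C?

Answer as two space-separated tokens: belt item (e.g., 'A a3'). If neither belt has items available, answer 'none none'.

Tick 1: prefer A, take drum from A; A=[tile,nail,reel,jar,hinge] B=[grate,mesh,beam] C=[drum]
Tick 2: prefer B, take grate from B; A=[tile,nail,reel,jar,hinge] B=[mesh,beam] C=[drum,grate]
Tick 3: prefer A, take tile from A; A=[nail,reel,jar,hinge] B=[mesh,beam] C=[drum,grate,tile]
Tick 4: prefer B, take mesh from B; A=[nail,reel,jar,hinge] B=[beam] C=[drum,grate,tile,mesh]
Tick 5: prefer A, take nail from A; A=[reel,jar,hinge] B=[beam] C=[drum,grate,tile,mesh,nail]

Answer: A nail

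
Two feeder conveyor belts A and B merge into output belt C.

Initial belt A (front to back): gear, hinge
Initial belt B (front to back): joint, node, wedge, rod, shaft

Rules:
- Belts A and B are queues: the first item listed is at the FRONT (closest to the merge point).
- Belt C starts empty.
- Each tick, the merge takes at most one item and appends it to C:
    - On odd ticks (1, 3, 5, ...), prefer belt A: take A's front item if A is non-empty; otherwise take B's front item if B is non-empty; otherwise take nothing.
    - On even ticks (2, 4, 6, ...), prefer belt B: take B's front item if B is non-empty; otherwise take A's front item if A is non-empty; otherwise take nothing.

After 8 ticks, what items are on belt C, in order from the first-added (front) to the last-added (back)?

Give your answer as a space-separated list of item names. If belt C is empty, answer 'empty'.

Answer: gear joint hinge node wedge rod shaft

Derivation:
Tick 1: prefer A, take gear from A; A=[hinge] B=[joint,node,wedge,rod,shaft] C=[gear]
Tick 2: prefer B, take joint from B; A=[hinge] B=[node,wedge,rod,shaft] C=[gear,joint]
Tick 3: prefer A, take hinge from A; A=[-] B=[node,wedge,rod,shaft] C=[gear,joint,hinge]
Tick 4: prefer B, take node from B; A=[-] B=[wedge,rod,shaft] C=[gear,joint,hinge,node]
Tick 5: prefer A, take wedge from B; A=[-] B=[rod,shaft] C=[gear,joint,hinge,node,wedge]
Tick 6: prefer B, take rod from B; A=[-] B=[shaft] C=[gear,joint,hinge,node,wedge,rod]
Tick 7: prefer A, take shaft from B; A=[-] B=[-] C=[gear,joint,hinge,node,wedge,rod,shaft]
Tick 8: prefer B, both empty, nothing taken; A=[-] B=[-] C=[gear,joint,hinge,node,wedge,rod,shaft]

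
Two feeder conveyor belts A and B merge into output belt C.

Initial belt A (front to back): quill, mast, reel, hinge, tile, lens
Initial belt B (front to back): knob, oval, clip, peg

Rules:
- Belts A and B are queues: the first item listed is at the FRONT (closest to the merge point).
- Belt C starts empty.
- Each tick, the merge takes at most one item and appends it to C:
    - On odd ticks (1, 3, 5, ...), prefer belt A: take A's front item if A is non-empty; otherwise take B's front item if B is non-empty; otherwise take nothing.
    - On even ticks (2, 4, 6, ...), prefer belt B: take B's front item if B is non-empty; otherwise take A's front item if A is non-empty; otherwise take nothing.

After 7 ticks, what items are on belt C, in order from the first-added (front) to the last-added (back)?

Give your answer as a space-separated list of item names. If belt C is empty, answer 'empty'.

Answer: quill knob mast oval reel clip hinge

Derivation:
Tick 1: prefer A, take quill from A; A=[mast,reel,hinge,tile,lens] B=[knob,oval,clip,peg] C=[quill]
Tick 2: prefer B, take knob from B; A=[mast,reel,hinge,tile,lens] B=[oval,clip,peg] C=[quill,knob]
Tick 3: prefer A, take mast from A; A=[reel,hinge,tile,lens] B=[oval,clip,peg] C=[quill,knob,mast]
Tick 4: prefer B, take oval from B; A=[reel,hinge,tile,lens] B=[clip,peg] C=[quill,knob,mast,oval]
Tick 5: prefer A, take reel from A; A=[hinge,tile,lens] B=[clip,peg] C=[quill,knob,mast,oval,reel]
Tick 6: prefer B, take clip from B; A=[hinge,tile,lens] B=[peg] C=[quill,knob,mast,oval,reel,clip]
Tick 7: prefer A, take hinge from A; A=[tile,lens] B=[peg] C=[quill,knob,mast,oval,reel,clip,hinge]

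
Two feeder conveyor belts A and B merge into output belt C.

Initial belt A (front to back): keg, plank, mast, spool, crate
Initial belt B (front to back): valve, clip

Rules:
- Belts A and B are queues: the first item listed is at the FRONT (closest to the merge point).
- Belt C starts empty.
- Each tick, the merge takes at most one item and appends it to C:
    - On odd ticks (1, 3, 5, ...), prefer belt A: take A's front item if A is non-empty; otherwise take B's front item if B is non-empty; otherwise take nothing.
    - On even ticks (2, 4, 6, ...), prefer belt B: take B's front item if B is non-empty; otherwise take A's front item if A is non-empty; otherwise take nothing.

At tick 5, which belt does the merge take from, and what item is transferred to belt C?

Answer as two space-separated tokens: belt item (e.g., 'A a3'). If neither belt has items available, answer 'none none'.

Tick 1: prefer A, take keg from A; A=[plank,mast,spool,crate] B=[valve,clip] C=[keg]
Tick 2: prefer B, take valve from B; A=[plank,mast,spool,crate] B=[clip] C=[keg,valve]
Tick 3: prefer A, take plank from A; A=[mast,spool,crate] B=[clip] C=[keg,valve,plank]
Tick 4: prefer B, take clip from B; A=[mast,spool,crate] B=[-] C=[keg,valve,plank,clip]
Tick 5: prefer A, take mast from A; A=[spool,crate] B=[-] C=[keg,valve,plank,clip,mast]

Answer: A mast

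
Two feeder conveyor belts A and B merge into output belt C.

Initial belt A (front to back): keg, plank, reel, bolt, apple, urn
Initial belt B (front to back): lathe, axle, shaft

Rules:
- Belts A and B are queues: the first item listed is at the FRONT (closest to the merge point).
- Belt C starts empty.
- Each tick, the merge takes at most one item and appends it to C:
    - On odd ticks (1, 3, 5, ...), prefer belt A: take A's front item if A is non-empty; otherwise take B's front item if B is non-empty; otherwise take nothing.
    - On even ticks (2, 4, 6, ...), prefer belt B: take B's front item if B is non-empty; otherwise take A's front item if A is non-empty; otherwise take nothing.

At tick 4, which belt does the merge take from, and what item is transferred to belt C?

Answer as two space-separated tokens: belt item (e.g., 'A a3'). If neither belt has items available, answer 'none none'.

Answer: B axle

Derivation:
Tick 1: prefer A, take keg from A; A=[plank,reel,bolt,apple,urn] B=[lathe,axle,shaft] C=[keg]
Tick 2: prefer B, take lathe from B; A=[plank,reel,bolt,apple,urn] B=[axle,shaft] C=[keg,lathe]
Tick 3: prefer A, take plank from A; A=[reel,bolt,apple,urn] B=[axle,shaft] C=[keg,lathe,plank]
Tick 4: prefer B, take axle from B; A=[reel,bolt,apple,urn] B=[shaft] C=[keg,lathe,plank,axle]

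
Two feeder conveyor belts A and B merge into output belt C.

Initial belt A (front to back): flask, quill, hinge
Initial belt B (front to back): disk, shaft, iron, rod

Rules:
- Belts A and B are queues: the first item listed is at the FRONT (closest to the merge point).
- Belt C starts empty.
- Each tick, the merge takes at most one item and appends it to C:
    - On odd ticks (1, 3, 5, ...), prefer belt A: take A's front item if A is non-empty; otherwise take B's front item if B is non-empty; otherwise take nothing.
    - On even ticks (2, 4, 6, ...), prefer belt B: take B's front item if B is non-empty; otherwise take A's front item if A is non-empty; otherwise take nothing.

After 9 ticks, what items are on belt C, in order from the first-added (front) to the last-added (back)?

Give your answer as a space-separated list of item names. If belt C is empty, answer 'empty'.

Tick 1: prefer A, take flask from A; A=[quill,hinge] B=[disk,shaft,iron,rod] C=[flask]
Tick 2: prefer B, take disk from B; A=[quill,hinge] B=[shaft,iron,rod] C=[flask,disk]
Tick 3: prefer A, take quill from A; A=[hinge] B=[shaft,iron,rod] C=[flask,disk,quill]
Tick 4: prefer B, take shaft from B; A=[hinge] B=[iron,rod] C=[flask,disk,quill,shaft]
Tick 5: prefer A, take hinge from A; A=[-] B=[iron,rod] C=[flask,disk,quill,shaft,hinge]
Tick 6: prefer B, take iron from B; A=[-] B=[rod] C=[flask,disk,quill,shaft,hinge,iron]
Tick 7: prefer A, take rod from B; A=[-] B=[-] C=[flask,disk,quill,shaft,hinge,iron,rod]
Tick 8: prefer B, both empty, nothing taken; A=[-] B=[-] C=[flask,disk,quill,shaft,hinge,iron,rod]
Tick 9: prefer A, both empty, nothing taken; A=[-] B=[-] C=[flask,disk,quill,shaft,hinge,iron,rod]

Answer: flask disk quill shaft hinge iron rod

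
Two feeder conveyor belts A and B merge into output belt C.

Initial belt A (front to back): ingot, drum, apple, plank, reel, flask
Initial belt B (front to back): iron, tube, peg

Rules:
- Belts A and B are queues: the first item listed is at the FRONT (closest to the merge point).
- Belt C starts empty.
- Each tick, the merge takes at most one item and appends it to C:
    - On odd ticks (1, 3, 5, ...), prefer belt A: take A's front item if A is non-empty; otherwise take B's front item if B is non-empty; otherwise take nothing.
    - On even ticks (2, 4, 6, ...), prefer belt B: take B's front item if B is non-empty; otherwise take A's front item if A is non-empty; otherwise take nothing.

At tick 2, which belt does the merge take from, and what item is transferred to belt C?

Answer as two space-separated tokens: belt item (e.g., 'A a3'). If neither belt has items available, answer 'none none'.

Tick 1: prefer A, take ingot from A; A=[drum,apple,plank,reel,flask] B=[iron,tube,peg] C=[ingot]
Tick 2: prefer B, take iron from B; A=[drum,apple,plank,reel,flask] B=[tube,peg] C=[ingot,iron]

Answer: B iron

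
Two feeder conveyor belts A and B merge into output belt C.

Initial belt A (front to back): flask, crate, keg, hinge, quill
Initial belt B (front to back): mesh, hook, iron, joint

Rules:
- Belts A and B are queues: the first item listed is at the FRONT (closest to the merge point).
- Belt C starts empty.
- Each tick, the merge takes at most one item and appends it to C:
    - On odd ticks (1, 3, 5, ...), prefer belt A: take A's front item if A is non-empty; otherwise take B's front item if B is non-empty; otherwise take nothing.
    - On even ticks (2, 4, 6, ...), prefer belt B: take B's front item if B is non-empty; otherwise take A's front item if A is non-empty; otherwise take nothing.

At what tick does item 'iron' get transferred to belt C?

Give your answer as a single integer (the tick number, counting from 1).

Answer: 6

Derivation:
Tick 1: prefer A, take flask from A; A=[crate,keg,hinge,quill] B=[mesh,hook,iron,joint] C=[flask]
Tick 2: prefer B, take mesh from B; A=[crate,keg,hinge,quill] B=[hook,iron,joint] C=[flask,mesh]
Tick 3: prefer A, take crate from A; A=[keg,hinge,quill] B=[hook,iron,joint] C=[flask,mesh,crate]
Tick 4: prefer B, take hook from B; A=[keg,hinge,quill] B=[iron,joint] C=[flask,mesh,crate,hook]
Tick 5: prefer A, take keg from A; A=[hinge,quill] B=[iron,joint] C=[flask,mesh,crate,hook,keg]
Tick 6: prefer B, take iron from B; A=[hinge,quill] B=[joint] C=[flask,mesh,crate,hook,keg,iron]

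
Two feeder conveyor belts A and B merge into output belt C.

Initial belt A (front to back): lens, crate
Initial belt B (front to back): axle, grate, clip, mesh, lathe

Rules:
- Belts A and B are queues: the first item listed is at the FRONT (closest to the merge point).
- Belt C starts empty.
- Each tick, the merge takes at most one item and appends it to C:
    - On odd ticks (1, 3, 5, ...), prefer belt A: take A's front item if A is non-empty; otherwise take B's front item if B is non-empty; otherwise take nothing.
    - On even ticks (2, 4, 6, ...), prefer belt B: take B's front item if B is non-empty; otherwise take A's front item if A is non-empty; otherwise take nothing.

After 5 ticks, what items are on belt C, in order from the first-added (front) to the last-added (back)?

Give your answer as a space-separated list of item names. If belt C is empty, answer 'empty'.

Answer: lens axle crate grate clip

Derivation:
Tick 1: prefer A, take lens from A; A=[crate] B=[axle,grate,clip,mesh,lathe] C=[lens]
Tick 2: prefer B, take axle from B; A=[crate] B=[grate,clip,mesh,lathe] C=[lens,axle]
Tick 3: prefer A, take crate from A; A=[-] B=[grate,clip,mesh,lathe] C=[lens,axle,crate]
Tick 4: prefer B, take grate from B; A=[-] B=[clip,mesh,lathe] C=[lens,axle,crate,grate]
Tick 5: prefer A, take clip from B; A=[-] B=[mesh,lathe] C=[lens,axle,crate,grate,clip]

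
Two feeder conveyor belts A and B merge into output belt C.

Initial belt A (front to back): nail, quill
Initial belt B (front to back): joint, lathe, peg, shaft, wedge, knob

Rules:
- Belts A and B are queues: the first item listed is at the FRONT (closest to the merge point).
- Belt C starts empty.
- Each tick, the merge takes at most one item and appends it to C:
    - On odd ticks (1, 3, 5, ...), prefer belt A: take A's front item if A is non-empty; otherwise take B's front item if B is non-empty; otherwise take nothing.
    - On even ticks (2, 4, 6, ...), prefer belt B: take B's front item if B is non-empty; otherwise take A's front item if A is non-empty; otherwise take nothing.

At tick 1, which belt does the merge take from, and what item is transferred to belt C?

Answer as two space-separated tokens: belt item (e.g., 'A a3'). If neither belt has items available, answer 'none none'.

Answer: A nail

Derivation:
Tick 1: prefer A, take nail from A; A=[quill] B=[joint,lathe,peg,shaft,wedge,knob] C=[nail]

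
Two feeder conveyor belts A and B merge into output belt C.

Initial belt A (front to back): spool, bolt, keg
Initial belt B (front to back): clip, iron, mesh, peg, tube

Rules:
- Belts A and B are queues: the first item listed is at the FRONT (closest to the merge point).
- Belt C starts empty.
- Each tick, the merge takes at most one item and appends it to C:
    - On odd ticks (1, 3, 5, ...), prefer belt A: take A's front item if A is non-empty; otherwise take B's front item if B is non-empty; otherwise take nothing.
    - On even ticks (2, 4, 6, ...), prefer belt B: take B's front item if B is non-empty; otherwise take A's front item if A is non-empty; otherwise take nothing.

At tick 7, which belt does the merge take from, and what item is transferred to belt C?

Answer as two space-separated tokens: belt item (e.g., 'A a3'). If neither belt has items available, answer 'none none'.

Tick 1: prefer A, take spool from A; A=[bolt,keg] B=[clip,iron,mesh,peg,tube] C=[spool]
Tick 2: prefer B, take clip from B; A=[bolt,keg] B=[iron,mesh,peg,tube] C=[spool,clip]
Tick 3: prefer A, take bolt from A; A=[keg] B=[iron,mesh,peg,tube] C=[spool,clip,bolt]
Tick 4: prefer B, take iron from B; A=[keg] B=[mesh,peg,tube] C=[spool,clip,bolt,iron]
Tick 5: prefer A, take keg from A; A=[-] B=[mesh,peg,tube] C=[spool,clip,bolt,iron,keg]
Tick 6: prefer B, take mesh from B; A=[-] B=[peg,tube] C=[spool,clip,bolt,iron,keg,mesh]
Tick 7: prefer A, take peg from B; A=[-] B=[tube] C=[spool,clip,bolt,iron,keg,mesh,peg]

Answer: B peg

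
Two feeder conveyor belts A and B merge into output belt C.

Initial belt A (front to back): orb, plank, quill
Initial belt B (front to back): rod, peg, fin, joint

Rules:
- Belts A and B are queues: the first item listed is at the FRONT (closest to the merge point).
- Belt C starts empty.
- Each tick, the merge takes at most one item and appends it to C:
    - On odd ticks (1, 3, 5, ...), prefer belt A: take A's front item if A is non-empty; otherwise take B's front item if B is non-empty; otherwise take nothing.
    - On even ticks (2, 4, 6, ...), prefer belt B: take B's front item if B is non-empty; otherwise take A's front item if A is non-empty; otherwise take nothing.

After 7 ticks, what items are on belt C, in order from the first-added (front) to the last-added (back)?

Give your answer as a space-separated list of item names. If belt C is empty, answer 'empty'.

Answer: orb rod plank peg quill fin joint

Derivation:
Tick 1: prefer A, take orb from A; A=[plank,quill] B=[rod,peg,fin,joint] C=[orb]
Tick 2: prefer B, take rod from B; A=[plank,quill] B=[peg,fin,joint] C=[orb,rod]
Tick 3: prefer A, take plank from A; A=[quill] B=[peg,fin,joint] C=[orb,rod,plank]
Tick 4: prefer B, take peg from B; A=[quill] B=[fin,joint] C=[orb,rod,plank,peg]
Tick 5: prefer A, take quill from A; A=[-] B=[fin,joint] C=[orb,rod,plank,peg,quill]
Tick 6: prefer B, take fin from B; A=[-] B=[joint] C=[orb,rod,plank,peg,quill,fin]
Tick 7: prefer A, take joint from B; A=[-] B=[-] C=[orb,rod,plank,peg,quill,fin,joint]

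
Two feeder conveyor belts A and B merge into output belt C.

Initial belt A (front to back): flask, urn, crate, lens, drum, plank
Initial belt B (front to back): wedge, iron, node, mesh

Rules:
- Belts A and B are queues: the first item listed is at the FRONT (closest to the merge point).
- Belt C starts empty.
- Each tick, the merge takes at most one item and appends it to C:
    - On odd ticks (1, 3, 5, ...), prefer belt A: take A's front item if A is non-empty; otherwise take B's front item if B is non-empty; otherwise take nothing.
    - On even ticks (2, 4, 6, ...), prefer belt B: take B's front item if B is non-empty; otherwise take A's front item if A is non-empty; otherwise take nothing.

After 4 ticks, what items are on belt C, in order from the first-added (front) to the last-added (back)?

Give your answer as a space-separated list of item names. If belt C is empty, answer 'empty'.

Tick 1: prefer A, take flask from A; A=[urn,crate,lens,drum,plank] B=[wedge,iron,node,mesh] C=[flask]
Tick 2: prefer B, take wedge from B; A=[urn,crate,lens,drum,plank] B=[iron,node,mesh] C=[flask,wedge]
Tick 3: prefer A, take urn from A; A=[crate,lens,drum,plank] B=[iron,node,mesh] C=[flask,wedge,urn]
Tick 4: prefer B, take iron from B; A=[crate,lens,drum,plank] B=[node,mesh] C=[flask,wedge,urn,iron]

Answer: flask wedge urn iron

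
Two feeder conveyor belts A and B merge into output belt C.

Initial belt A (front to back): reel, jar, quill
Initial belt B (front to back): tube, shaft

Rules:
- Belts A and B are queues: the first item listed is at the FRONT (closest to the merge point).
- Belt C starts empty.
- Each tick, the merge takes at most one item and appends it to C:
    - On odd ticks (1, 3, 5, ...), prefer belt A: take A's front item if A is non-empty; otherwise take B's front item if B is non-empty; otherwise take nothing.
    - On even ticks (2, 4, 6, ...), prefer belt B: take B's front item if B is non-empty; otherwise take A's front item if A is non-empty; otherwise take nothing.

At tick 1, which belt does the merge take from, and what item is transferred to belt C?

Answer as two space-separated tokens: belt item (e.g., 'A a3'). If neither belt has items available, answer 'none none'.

Answer: A reel

Derivation:
Tick 1: prefer A, take reel from A; A=[jar,quill] B=[tube,shaft] C=[reel]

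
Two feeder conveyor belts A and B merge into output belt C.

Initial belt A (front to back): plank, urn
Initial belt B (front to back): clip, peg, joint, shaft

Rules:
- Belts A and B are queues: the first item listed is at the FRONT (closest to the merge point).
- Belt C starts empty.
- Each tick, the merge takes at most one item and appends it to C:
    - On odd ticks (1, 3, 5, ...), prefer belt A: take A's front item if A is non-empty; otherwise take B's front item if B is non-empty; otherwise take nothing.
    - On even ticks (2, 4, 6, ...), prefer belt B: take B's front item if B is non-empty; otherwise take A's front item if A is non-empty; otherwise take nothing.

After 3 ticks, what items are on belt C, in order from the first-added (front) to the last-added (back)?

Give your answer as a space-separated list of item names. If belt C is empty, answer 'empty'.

Answer: plank clip urn

Derivation:
Tick 1: prefer A, take plank from A; A=[urn] B=[clip,peg,joint,shaft] C=[plank]
Tick 2: prefer B, take clip from B; A=[urn] B=[peg,joint,shaft] C=[plank,clip]
Tick 3: prefer A, take urn from A; A=[-] B=[peg,joint,shaft] C=[plank,clip,urn]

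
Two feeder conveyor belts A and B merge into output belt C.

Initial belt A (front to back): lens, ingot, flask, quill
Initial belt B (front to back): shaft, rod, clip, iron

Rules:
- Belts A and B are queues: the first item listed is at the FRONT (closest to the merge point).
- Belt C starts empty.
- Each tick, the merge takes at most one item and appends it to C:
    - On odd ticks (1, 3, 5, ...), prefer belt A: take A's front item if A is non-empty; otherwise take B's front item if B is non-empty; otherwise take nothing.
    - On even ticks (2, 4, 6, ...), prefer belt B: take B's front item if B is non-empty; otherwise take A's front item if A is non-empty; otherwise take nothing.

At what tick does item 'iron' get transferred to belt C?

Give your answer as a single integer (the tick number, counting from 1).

Answer: 8

Derivation:
Tick 1: prefer A, take lens from A; A=[ingot,flask,quill] B=[shaft,rod,clip,iron] C=[lens]
Tick 2: prefer B, take shaft from B; A=[ingot,flask,quill] B=[rod,clip,iron] C=[lens,shaft]
Tick 3: prefer A, take ingot from A; A=[flask,quill] B=[rod,clip,iron] C=[lens,shaft,ingot]
Tick 4: prefer B, take rod from B; A=[flask,quill] B=[clip,iron] C=[lens,shaft,ingot,rod]
Tick 5: prefer A, take flask from A; A=[quill] B=[clip,iron] C=[lens,shaft,ingot,rod,flask]
Tick 6: prefer B, take clip from B; A=[quill] B=[iron] C=[lens,shaft,ingot,rod,flask,clip]
Tick 7: prefer A, take quill from A; A=[-] B=[iron] C=[lens,shaft,ingot,rod,flask,clip,quill]
Tick 8: prefer B, take iron from B; A=[-] B=[-] C=[lens,shaft,ingot,rod,flask,clip,quill,iron]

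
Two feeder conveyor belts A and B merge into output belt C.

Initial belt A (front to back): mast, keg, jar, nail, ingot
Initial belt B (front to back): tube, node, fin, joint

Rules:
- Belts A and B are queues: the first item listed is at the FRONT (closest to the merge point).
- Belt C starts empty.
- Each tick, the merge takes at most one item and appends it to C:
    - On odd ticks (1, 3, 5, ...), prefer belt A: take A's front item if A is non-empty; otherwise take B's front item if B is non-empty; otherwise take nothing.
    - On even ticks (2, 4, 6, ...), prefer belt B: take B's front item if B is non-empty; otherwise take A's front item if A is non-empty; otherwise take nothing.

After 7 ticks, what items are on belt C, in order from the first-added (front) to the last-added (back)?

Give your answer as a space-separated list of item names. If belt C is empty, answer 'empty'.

Tick 1: prefer A, take mast from A; A=[keg,jar,nail,ingot] B=[tube,node,fin,joint] C=[mast]
Tick 2: prefer B, take tube from B; A=[keg,jar,nail,ingot] B=[node,fin,joint] C=[mast,tube]
Tick 3: prefer A, take keg from A; A=[jar,nail,ingot] B=[node,fin,joint] C=[mast,tube,keg]
Tick 4: prefer B, take node from B; A=[jar,nail,ingot] B=[fin,joint] C=[mast,tube,keg,node]
Tick 5: prefer A, take jar from A; A=[nail,ingot] B=[fin,joint] C=[mast,tube,keg,node,jar]
Tick 6: prefer B, take fin from B; A=[nail,ingot] B=[joint] C=[mast,tube,keg,node,jar,fin]
Tick 7: prefer A, take nail from A; A=[ingot] B=[joint] C=[mast,tube,keg,node,jar,fin,nail]

Answer: mast tube keg node jar fin nail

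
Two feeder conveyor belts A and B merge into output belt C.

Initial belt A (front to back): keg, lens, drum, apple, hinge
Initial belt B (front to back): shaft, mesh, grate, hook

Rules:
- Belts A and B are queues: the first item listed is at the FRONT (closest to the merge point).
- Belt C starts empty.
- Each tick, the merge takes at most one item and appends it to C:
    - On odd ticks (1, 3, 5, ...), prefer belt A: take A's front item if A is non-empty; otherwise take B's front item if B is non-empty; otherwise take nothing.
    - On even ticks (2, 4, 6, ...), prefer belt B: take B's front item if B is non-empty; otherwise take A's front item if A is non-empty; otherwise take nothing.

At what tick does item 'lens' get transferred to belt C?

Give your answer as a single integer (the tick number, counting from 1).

Answer: 3

Derivation:
Tick 1: prefer A, take keg from A; A=[lens,drum,apple,hinge] B=[shaft,mesh,grate,hook] C=[keg]
Tick 2: prefer B, take shaft from B; A=[lens,drum,apple,hinge] B=[mesh,grate,hook] C=[keg,shaft]
Tick 3: prefer A, take lens from A; A=[drum,apple,hinge] B=[mesh,grate,hook] C=[keg,shaft,lens]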